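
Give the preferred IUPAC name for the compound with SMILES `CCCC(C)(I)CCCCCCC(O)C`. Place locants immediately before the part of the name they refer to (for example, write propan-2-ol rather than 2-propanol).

Counting along the main chain through the –OH group gives 12 carbons: the parent is dodecane.
The principal characteristic group is an alcohol (–OH), named with the suffix -ol.
Number the chain so that numbering from this end puts the hydroxyl group at C-2 rather than C-11.
That gives the hydroxyl at C-2; an iodo group at C-9; a methyl group at C-9.
Substituent prefixes are cited in alphabetical order (multiplying prefixes like di-/tri- are ignored for ordering).
Assembling the pieces gives 9-iodo-9-methyldodecan-2-ol.

9-iodo-9-methyldodecan-2-ol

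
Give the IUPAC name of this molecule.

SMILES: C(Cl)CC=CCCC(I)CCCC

The longest chain bearing the multiple bond is 11 carbons long (undecane).
A C=C double bond in the chain gives the infix -ene-.
The numbering direction is chosen so that numbering from this end puts the double bond at C-3 rather than C-8.
That gives the double bond between C-3 and C-4; a chloro group at C-1; an iodo group at C-7.
Prefixes are listed alphabetically: chloro, iodo.
Assembling the pieces gives 1-chloro-7-iodoundec-3-ene.

1-chloro-7-iodoundec-3-ene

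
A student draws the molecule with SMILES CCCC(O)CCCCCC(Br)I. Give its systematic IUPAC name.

10-bromo-10-iododecan-4-ol

The longest chain bearing the –OH group is 10 carbons long (decane).
An alcohol (–OH) is the principal characteristic group, giving the suffix -ol.
The numbering direction is chosen so that numbering from this end puts the hydroxyl group at C-4 rather than C-7.
With this numbering: the hydroxyl at C-4; a bromo group at C-10; an iodo group at C-10.
Substituent prefixes are cited in alphabetical order (multiplying prefixes like di-/tri- are ignored for ordering).
Putting it together: 10-bromo-10-iododecan-4-ol.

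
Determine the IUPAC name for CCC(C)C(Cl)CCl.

The longest continuous carbon chain has 5 atoms, so the parent hydride is pentane.
Choose the numbering such that the substituent locant set {1,2,3} is lower than {3,4,5} at the first point of difference.
That gives chloro groups at C-1 and C-2; a methyl group at C-3.
Prefixes are listed alphabetically: chloro, methyl.
Putting it together: 1,2-dichloro-3-methylpentane.

1,2-dichloro-3-methylpentane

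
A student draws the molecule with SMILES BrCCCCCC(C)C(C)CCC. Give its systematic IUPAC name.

The longest carbon chain is 10 atoms: the parent is decane.
Number the chain so that the substituent locant set {1,6,7} is lower than {4,5,10} at the first point of difference.
With this numbering: a bromo group at C-1; methyl groups at C-6 and C-7.
Prefixes are listed alphabetically: bromo, methyl.
The name is 1-bromo-6,7-dimethyldecane.

1-bromo-6,7-dimethyldecane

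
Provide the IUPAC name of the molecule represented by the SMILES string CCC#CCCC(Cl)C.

7-chlorooct-3-yne

Counting along the main chain through the multiple bond gives 8 carbons: the parent is octane.
The chain contains a C≡C triple bond, so the unsaturation ending is -yne.
The numbering direction is chosen so that numbering from this end puts the triple bond at C-3 rather than C-5.
This places the triple bond between C-3 and C-4; a chloro group at C-7.
The name is 7-chlorooct-3-yne.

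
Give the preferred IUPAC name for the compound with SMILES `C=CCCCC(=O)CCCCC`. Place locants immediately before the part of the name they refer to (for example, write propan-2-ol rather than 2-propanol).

The longest carbon chain that includes the carbonyl and the multiple bond has 11 carbons, so the parent hydride is undecane.
The highest-priority functional group is a ketone (C=O on an internal carbon), so the name ends in -one.
A C=C double bond in the chain gives the infix -ene-.
Number the chain so that numbering from this end puts the double bond at C-1 rather than C-10.
This places the carbonyl at C-6; the double bond between C-1 and C-2.
The name is undec-1-en-6-one.

undec-1-en-6-one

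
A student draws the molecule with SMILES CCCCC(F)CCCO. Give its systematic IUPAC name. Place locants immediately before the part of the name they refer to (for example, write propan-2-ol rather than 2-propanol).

The longest carbon chain that includes the –OH group has 8 carbons, so the parent hydride is octane.
An alcohol (–OH) is the principal characteristic group, giving the suffix -ol.
The numbering direction is chosen so that numbering from this end puts the hydroxyl group at C-1 rather than C-8.
That gives the hydroxyl at C-1; a fluoro group at C-4.
The name is 4-fluorooctan-1-ol.

4-fluorooctan-1-ol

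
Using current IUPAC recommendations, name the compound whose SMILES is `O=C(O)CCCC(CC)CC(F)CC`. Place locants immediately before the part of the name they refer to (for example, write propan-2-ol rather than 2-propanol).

Counting along the main chain through the –COOH group gives 9 carbons: the parent is nonane.
A carboxylic acid (terminal –COOH) is the principal characteristic group, giving the suffix -oic acid.
The numbering direction is chosen so that the carboxylic acid carbon is C-1 by definition.
That gives an ethyl group at C-5; a fluoro group at C-7.
Prefixes are listed alphabetically: ethyl, fluoro.
Assembling the pieces gives 5-ethyl-7-fluorononanoic acid.

5-ethyl-7-fluorononanoic acid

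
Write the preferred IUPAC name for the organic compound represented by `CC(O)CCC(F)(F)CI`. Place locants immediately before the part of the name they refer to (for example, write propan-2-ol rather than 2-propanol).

5,5-difluoro-6-iodohexan-2-ol

The longest chain bearing the –OH group is 6 carbons long (hexane).
The principal characteristic group is an alcohol (–OH), named with the suffix -ol.
The numbering direction is chosen so that numbering from this end puts the hydroxyl group at C-2 rather than C-5.
That gives the hydroxyl at C-2; two fluoro groups at C-5; an iodo group at C-6.
The substituents are ordered alphabetically, ignoring any di-/tri- multipliers.
The name is 5,5-difluoro-6-iodohexan-2-ol.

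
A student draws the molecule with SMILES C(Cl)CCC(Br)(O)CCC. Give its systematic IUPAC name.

4-bromo-1-chloroheptan-4-ol

The longest chain bearing the –OH group is 7 carbons long (heptane).
The principal characteristic group is an alcohol (–OH), named with the suffix -ol.
Choose the numbering such that the substituent locant set {1,4} is lower than {4,7} at the first point of difference.
That gives the hydroxyl at C-4; a bromo group at C-4; a chloro group at C-1.
The substituents are ordered alphabetically, ignoring any di-/tri- multipliers.
Putting it together: 4-bromo-1-chloroheptan-4-ol.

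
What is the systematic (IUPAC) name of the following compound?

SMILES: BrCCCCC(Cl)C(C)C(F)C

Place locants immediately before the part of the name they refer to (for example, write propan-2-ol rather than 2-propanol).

1-bromo-5-chloro-7-fluoro-6-methyloctane

The longest carbon chain is 8 atoms: the parent is octane.
The numbering direction is chosen so that the substituent locant set {1,5,6,7} is lower than {2,3,4,8} at the first point of difference.
This places a bromo group at C-1; a chloro group at C-5; a fluoro group at C-7; a methyl group at C-6.
Substituent prefixes are cited in alphabetical order (multiplying prefixes like di-/tri- are ignored for ordering).
Assembling the pieces gives 1-bromo-5-chloro-7-fluoro-6-methyloctane.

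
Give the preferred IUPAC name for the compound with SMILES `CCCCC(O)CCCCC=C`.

Counting along the main chain through the –OH group and the multiple bond gives 11 carbons: the parent is undecane.
The highest-priority functional group is an alcohol (–OH), so the name ends in -ol.
There is one C=C double bond, indicated by the ending -ene.
Number the chain so that numbering from this end puts the hydroxyl group at C-5 rather than C-7.
This places the hydroxyl at C-5; the double bond between C-10 and C-11.
The name is undec-10-en-5-ol.

undec-10-en-5-ol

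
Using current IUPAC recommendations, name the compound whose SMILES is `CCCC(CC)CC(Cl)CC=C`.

Counting along the main chain through the multiple bond gives 9 carbons: the parent is nonane.
The chain contains a C=C double bond, so the unsaturation ending is -ene.
Choose the numbering such that numbering from this end puts the double bond at C-1 rather than C-8.
With this numbering: the double bond between C-1 and C-2; a chloro group at C-4; an ethyl group at C-6.
Substituent prefixes are cited in alphabetical order (multiplying prefixes like di-/tri- are ignored for ordering).
The name is 4-chloro-6-ethylnon-1-ene.

4-chloro-6-ethylnon-1-ene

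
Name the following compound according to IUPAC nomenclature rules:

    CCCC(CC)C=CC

4-ethylhept-2-ene

The longest carbon chain that includes the multiple bond has 7 carbons, so the parent hydride is heptane.
The chain contains a C=C double bond, so the unsaturation ending is -ene.
Number the chain so that numbering from this end puts the double bond at C-2 rather than C-5.
This places the double bond between C-2 and C-3; an ethyl group at C-4.
The name is 4-ethylhept-2-ene.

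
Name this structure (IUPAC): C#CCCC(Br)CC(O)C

The longest carbon chain that includes the –OH group and the multiple bond has 8 carbons, so the parent hydride is octane.
An alcohol (–OH) is the principal characteristic group, giving the suffix -ol.
A C≡C triple bond in the chain gives the infix -yne-.
Choose the numbering such that numbering from this end puts the hydroxyl group at C-2 rather than C-7.
This places the hydroxyl at C-2; the triple bond between C-7 and C-8; a bromo group at C-4.
Putting it together: 4-bromooct-7-yn-2-ol.

4-bromooct-7-yn-2-ol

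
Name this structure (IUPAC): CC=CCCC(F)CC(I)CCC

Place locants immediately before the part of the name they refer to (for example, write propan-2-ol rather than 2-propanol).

Counting along the main chain through the multiple bond gives 11 carbons: the parent is undecane.
The chain contains a C=C double bond, so the unsaturation ending is -ene.
The numbering direction is chosen so that numbering from this end puts the double bond at C-2 rather than C-9.
With this numbering: the double bond between C-2 and C-3; a fluoro group at C-6; an iodo group at C-8.
Substituent prefixes are cited in alphabetical order (multiplying prefixes like di-/tri- are ignored for ordering).
Putting it together: 6-fluoro-8-iodoundec-2-ene.

6-fluoro-8-iodoundec-2-ene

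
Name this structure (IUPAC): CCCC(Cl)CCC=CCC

Counting along the main chain through the multiple bond gives 10 carbons: the parent is decane.
There is one C=C double bond, indicated by the ending -ene.
Choose the numbering such that numbering from this end puts the double bond at C-3 rather than C-7.
This places the double bond between C-3 and C-4; a chloro group at C-7.
Assembling the pieces gives 7-chlorodec-3-ene.

7-chlorodec-3-ene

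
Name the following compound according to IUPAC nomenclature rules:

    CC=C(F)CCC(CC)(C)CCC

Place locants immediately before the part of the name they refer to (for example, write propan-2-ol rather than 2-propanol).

The longest chain bearing the multiple bond is 9 carbons long (nonane).
The chain contains a C=C double bond, so the unsaturation ending is -ene.
The numbering direction is chosen so that numbering from this end puts the double bond at C-2 rather than C-7.
With this numbering: the double bond between C-2 and C-3; an ethyl group at C-6; a fluoro group at C-3; a methyl group at C-6.
Prefixes are listed alphabetically: ethyl, fluoro, methyl.
Putting it together: 6-ethyl-3-fluoro-6-methylnon-2-ene.

6-ethyl-3-fluoro-6-methylnon-2-ene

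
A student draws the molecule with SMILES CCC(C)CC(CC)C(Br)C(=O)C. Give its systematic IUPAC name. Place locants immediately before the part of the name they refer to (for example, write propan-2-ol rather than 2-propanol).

3-bromo-4-ethyl-6-methyloctan-2-one

The longest chain bearing the carbonyl is 8 carbons long (octane).
A ketone (C=O on an internal carbon) is the principal characteristic group, giving the suffix -one.
Choose the numbering such that numbering from this end puts the carbonyl group at C-2 rather than C-7.
That gives the carbonyl at C-2; a bromo group at C-3; an ethyl group at C-4; a methyl group at C-6.
The substituents are ordered alphabetically, ignoring any di-/tri- multipliers.
The name is 3-bromo-4-ethyl-6-methyloctan-2-one.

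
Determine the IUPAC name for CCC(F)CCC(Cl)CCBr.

1-bromo-3-chloro-6-fluorooctane

The longest continuous carbon chain has 8 atoms, so the parent hydride is octane.
Number the chain so that the substituent locant set {1,3,6} is lower than {3,6,8} at the first point of difference.
That gives a bromo group at C-1; a chloro group at C-3; a fluoro group at C-6.
Prefixes are listed alphabetically: bromo, chloro, fluoro.
Assembling the pieces gives 1-bromo-3-chloro-6-fluorooctane.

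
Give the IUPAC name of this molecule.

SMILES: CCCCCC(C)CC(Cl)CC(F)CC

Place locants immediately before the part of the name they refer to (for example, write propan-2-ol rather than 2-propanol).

5-chloro-3-fluoro-7-methyldodecane

The longest carbon chain is 12 atoms: the parent is dodecane.
The numbering direction is chosen so that the substituent locant set {3,5,7} is lower than {6,8,10} at the first point of difference.
That gives a chloro group at C-5; a fluoro group at C-3; a methyl group at C-7.
Substituent prefixes are cited in alphabetical order (multiplying prefixes like di-/tri- are ignored for ordering).
Putting it together: 5-chloro-3-fluoro-7-methyldodecane.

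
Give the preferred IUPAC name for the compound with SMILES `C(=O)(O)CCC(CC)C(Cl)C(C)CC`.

Counting along the main chain through the –COOH group gives 8 carbons: the parent is octane.
A carboxylic acid (terminal –COOH) is the principal characteristic group, giving the suffix -oic acid.
Number the chain so that the carboxylic acid carbon is C-1 by definition.
With this numbering: a chloro group at C-5; an ethyl group at C-4; a methyl group at C-6.
The substituents are ordered alphabetically, ignoring any di-/tri- multipliers.
The name is 5-chloro-4-ethyl-6-methyloctanoic acid.

5-chloro-4-ethyl-6-methyloctanoic acid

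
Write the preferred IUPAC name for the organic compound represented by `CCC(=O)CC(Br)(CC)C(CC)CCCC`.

5-bromo-5,6-diethyldecan-3-one

The longest chain bearing the carbonyl is 10 carbons long (decane).
A ketone (C=O on an internal carbon) is the principal characteristic group, giving the suffix -one.
Choose the numbering such that numbering from this end puts the carbonyl group at C-3 rather than C-8.
This places the carbonyl at C-3; a bromo group at C-5; ethyl groups at C-5 and C-6.
Substituent prefixes are cited in alphabetical order (multiplying prefixes like di-/tri- are ignored for ordering).
The name is 5-bromo-5,6-diethyldecan-3-one.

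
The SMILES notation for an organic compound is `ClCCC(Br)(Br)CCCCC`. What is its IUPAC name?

3,3-dibromo-1-chlorooctane

The longest carbon chain is 8 atoms: the parent is octane.
The numbering direction is chosen so that the substituent locant set {1,3,3} is lower than {6,6,8} at the first point of difference.
This places two bromo groups at C-3; a chloro group at C-1.
Prefixes are listed alphabetically: bromo, chloro.
Putting it together: 3,3-dibromo-1-chlorooctane.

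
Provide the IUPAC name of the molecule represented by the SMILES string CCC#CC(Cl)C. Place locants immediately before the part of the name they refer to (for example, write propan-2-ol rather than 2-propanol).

Counting along the main chain through the multiple bond gives 6 carbons: the parent is hexane.
The chain contains a C≡C triple bond, so the unsaturation ending is -yne.
Number the chain so that the substituent locant set {2} is lower than {5} at the first point of difference.
This places the triple bond between C-3 and C-4; a chloro group at C-2.
Assembling the pieces gives 2-chlorohex-3-yne.

2-chlorohex-3-yne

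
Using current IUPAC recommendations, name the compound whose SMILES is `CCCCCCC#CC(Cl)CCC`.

The longest chain bearing the multiple bond is 12 carbons long (dodecane).
The chain contains a C≡C triple bond, so the unsaturation ending is -yne.
Number the chain so that numbering from this end puts the triple bond at C-5 rather than C-7.
With this numbering: the triple bond between C-5 and C-6; a chloro group at C-4.
Assembling the pieces gives 4-chlorododec-5-yne.

4-chlorododec-5-yne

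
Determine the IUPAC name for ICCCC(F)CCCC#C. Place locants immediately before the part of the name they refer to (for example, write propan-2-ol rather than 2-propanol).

6-fluoro-9-iodonon-1-yne

The longest chain bearing the multiple bond is 9 carbons long (nonane).
The chain contains a C≡C triple bond, so the unsaturation ending is -yne.
The numbering direction is chosen so that numbering from this end puts the triple bond at C-1 rather than C-8.
That gives the triple bond between C-1 and C-2; a fluoro group at C-6; an iodo group at C-9.
Substituent prefixes are cited in alphabetical order (multiplying prefixes like di-/tri- are ignored for ordering).
Putting it together: 6-fluoro-9-iodonon-1-yne.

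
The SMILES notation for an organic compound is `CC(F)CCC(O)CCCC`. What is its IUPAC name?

2-fluorononan-5-ol

The longest chain bearing the –OH group is 9 carbons long (nonane).
The highest-priority functional group is an alcohol (–OH), so the name ends in -ol.
Choose the numbering such that the substituent locant set {2} is lower than {8} at the first point of difference.
That gives the hydroxyl at C-5; a fluoro group at C-2.
Assembling the pieces gives 2-fluorononan-5-ol.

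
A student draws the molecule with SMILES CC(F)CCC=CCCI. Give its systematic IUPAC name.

7-fluoro-1-iodooct-3-ene

Counting along the main chain through the multiple bond gives 8 carbons: the parent is octane.
The chain contains a C=C double bond, so the unsaturation ending is -ene.
Choose the numbering such that numbering from this end puts the double bond at C-3 rather than C-5.
This places the double bond between C-3 and C-4; a fluoro group at C-7; an iodo group at C-1.
Prefixes are listed alphabetically: fluoro, iodo.
Putting it together: 7-fluoro-1-iodooct-3-ene.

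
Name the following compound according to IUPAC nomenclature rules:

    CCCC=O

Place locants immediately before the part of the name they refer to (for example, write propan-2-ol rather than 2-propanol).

butanal

The longest carbon chain that includes the –CHO group has 4 carbons, so the parent hydride is butane.
The highest-priority functional group is an aldehyde (terminal –CHO), so the name ends in -al.
Number the chain so that the aldehyde carbon is C-1 by definition.
Putting it together: butanal.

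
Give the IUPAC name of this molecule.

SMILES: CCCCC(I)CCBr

1-bromo-3-iodoheptane

The longest continuous carbon chain has 7 atoms, so the parent hydride is heptane.
The numbering direction is chosen so that the substituent locant set {1,3} is lower than {5,7} at the first point of difference.
That gives a bromo group at C-1; an iodo group at C-3.
Prefixes are listed alphabetically: bromo, iodo.
Putting it together: 1-bromo-3-iodoheptane.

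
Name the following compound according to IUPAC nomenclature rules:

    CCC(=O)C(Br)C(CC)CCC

Counting along the main chain through the carbonyl gives 8 carbons: the parent is octane.
The principal characteristic group is a ketone (C=O on an internal carbon), named with the suffix -one.
The numbering direction is chosen so that numbering from this end puts the carbonyl group at C-3 rather than C-6.
That gives the carbonyl at C-3; a bromo group at C-4; an ethyl group at C-5.
Prefixes are listed alphabetically: bromo, ethyl.
The name is 4-bromo-5-ethyloctan-3-one.

4-bromo-5-ethyloctan-3-one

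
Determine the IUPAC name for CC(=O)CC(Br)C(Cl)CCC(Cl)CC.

4-bromo-5,8-dichlorodecan-2-one

Counting along the main chain through the carbonyl gives 10 carbons: the parent is decane.
The highest-priority functional group is a ketone (C=O on an internal carbon), so the name ends in -one.
Number the chain so that numbering from this end puts the carbonyl group at C-2 rather than C-9.
This places the carbonyl at C-2; a bromo group at C-4; chloro groups at C-5 and C-8.
Substituent prefixes are cited in alphabetical order (multiplying prefixes like di-/tri- are ignored for ordering).
Assembling the pieces gives 4-bromo-5,8-dichlorodecan-2-one.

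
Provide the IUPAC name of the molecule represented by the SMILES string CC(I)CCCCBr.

The parent chain contains 6 carbons (hexane).
Number the chain so that the substituent locant set {1,5} is lower than {2,6} at the first point of difference.
This places a bromo group at C-1; an iodo group at C-5.
The substituents are ordered alphabetically, ignoring any di-/tri- multipliers.
Assembling the pieces gives 1-bromo-5-iodohexane.

1-bromo-5-iodohexane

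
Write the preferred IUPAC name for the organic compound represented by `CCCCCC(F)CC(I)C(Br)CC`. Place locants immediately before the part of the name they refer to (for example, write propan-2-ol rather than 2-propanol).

3-bromo-6-fluoro-4-iodoundecane

The longest continuous carbon chain has 11 atoms, so the parent hydride is undecane.
Number the chain so that the substituent locant set {3,4,6} is lower than {6,8,9} at the first point of difference.
With this numbering: a bromo group at C-3; a fluoro group at C-6; an iodo group at C-4.
Substituent prefixes are cited in alphabetical order (multiplying prefixes like di-/tri- are ignored for ordering).
The name is 3-bromo-6-fluoro-4-iodoundecane.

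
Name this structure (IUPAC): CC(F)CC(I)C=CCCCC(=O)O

9-fluoro-7-iododec-5-enoic acid

The longest chain bearing the –COOH group and the multiple bond is 10 carbons long (decane).
The highest-priority functional group is a carboxylic acid (terminal –COOH), so the name ends in -oic acid.
A C=C double bond in the chain gives the infix -ene-.
Number the chain so that the carboxylic acid carbon is C-1 by definition.
That gives the double bond between C-5 and C-6; a fluoro group at C-9; an iodo group at C-7.
Substituent prefixes are cited in alphabetical order (multiplying prefixes like di-/tri- are ignored for ordering).
Putting it together: 9-fluoro-7-iododec-5-enoic acid.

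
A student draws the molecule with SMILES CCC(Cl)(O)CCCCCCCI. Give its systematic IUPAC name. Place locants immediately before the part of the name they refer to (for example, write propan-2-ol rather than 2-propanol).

3-chloro-10-iododecan-3-ol

The longest chain bearing the –OH group is 10 carbons long (decane).
The principal characteristic group is an alcohol (–OH), named with the suffix -ol.
The numbering direction is chosen so that numbering from this end puts the hydroxyl group at C-3 rather than C-8.
That gives the hydroxyl at C-3; a chloro group at C-3; an iodo group at C-10.
Prefixes are listed alphabetically: chloro, iodo.
Putting it together: 3-chloro-10-iododecan-3-ol.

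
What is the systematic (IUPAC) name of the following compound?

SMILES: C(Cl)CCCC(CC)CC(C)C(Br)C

8-bromo-1-chloro-5-ethyl-7-methylnonane

The parent chain contains 9 carbons (nonane).
The numbering direction is chosen so that the substituent locant set {1,5,7,8} is lower than {2,3,5,9} at the first point of difference.
This places a bromo group at C-8; a chloro group at C-1; an ethyl group at C-5; a methyl group at C-7.
Prefixes are listed alphabetically: bromo, chloro, ethyl, methyl.
Putting it together: 8-bromo-1-chloro-5-ethyl-7-methylnonane.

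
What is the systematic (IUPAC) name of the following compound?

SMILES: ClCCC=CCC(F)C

1-chloro-6-fluorohept-3-ene

Counting along the main chain through the multiple bond gives 7 carbons: the parent is heptane.
The chain contains a C=C double bond, so the unsaturation ending is -ene.
Choose the numbering such that numbering from this end puts the double bond at C-3 rather than C-4.
That gives the double bond between C-3 and C-4; a chloro group at C-1; a fluoro group at C-6.
Prefixes are listed alphabetically: chloro, fluoro.
The name is 1-chloro-6-fluorohept-3-ene.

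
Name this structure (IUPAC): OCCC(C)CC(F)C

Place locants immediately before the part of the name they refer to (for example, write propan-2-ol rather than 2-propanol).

5-fluoro-3-methylhexan-1-ol

Counting along the main chain through the –OH group gives 6 carbons: the parent is hexane.
An alcohol (–OH) is the principal characteristic group, giving the suffix -ol.
Choose the numbering such that numbering from this end puts the hydroxyl group at C-1 rather than C-6.
This places the hydroxyl at C-1; a fluoro group at C-5; a methyl group at C-3.
The substituents are ordered alphabetically, ignoring any di-/tri- multipliers.
Putting it together: 5-fluoro-3-methylhexan-1-ol.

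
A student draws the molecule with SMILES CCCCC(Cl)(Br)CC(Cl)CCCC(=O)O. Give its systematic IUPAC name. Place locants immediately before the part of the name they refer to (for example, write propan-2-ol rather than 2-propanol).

Counting along the main chain through the –COOH group gives 11 carbons: the parent is undecane.
The highest-priority functional group is a carboxylic acid (terminal –COOH), so the name ends in -oic acid.
Choose the numbering such that the carboxylic acid carbon is C-1 by definition.
With this numbering: a bromo group at C-7; chloro groups at C-5 and C-7.
The substituents are ordered alphabetically, ignoring any di-/tri- multipliers.
The name is 7-bromo-5,7-dichloroundecanoic acid.

7-bromo-5,7-dichloroundecanoic acid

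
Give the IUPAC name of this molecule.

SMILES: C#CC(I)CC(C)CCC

The longest carbon chain that includes the multiple bond has 8 carbons, so the parent hydride is octane.
The chain contains a C≡C triple bond, so the unsaturation ending is -yne.
Choose the numbering such that numbering from this end puts the triple bond at C-1 rather than C-7.
This places the triple bond between C-1 and C-2; an iodo group at C-3; a methyl group at C-5.
The substituents are ordered alphabetically, ignoring any di-/tri- multipliers.
Assembling the pieces gives 3-iodo-5-methyloct-1-yne.

3-iodo-5-methyloct-1-yne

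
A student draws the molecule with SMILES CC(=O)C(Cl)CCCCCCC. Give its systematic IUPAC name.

The longest chain bearing the carbonyl is 10 carbons long (decane).
A ketone (C=O on an internal carbon) is the principal characteristic group, giving the suffix -one.
The numbering direction is chosen so that numbering from this end puts the carbonyl group at C-2 rather than C-9.
With this numbering: the carbonyl at C-2; a chloro group at C-3.
Assembling the pieces gives 3-chlorodecan-2-one.

3-chlorodecan-2-one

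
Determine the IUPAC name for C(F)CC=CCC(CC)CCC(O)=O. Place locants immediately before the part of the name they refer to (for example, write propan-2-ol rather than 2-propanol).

Counting along the main chain through the –COOH group and the multiple bond gives 9 carbons: the parent is nonane.
The highest-priority functional group is a carboxylic acid (terminal –COOH), so the name ends in -oic acid.
A C=C double bond in the chain gives the infix -ene-.
Choose the numbering such that the carboxylic acid carbon is C-1 by definition.
That gives the double bond between C-6 and C-7; an ethyl group at C-4; a fluoro group at C-9.
The substituents are ordered alphabetically, ignoring any di-/tri- multipliers.
The name is 4-ethyl-9-fluoronon-6-enoic acid.

4-ethyl-9-fluoronon-6-enoic acid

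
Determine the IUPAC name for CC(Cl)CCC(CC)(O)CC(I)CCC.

Counting along the main chain through the –OH group gives 10 carbons: the parent is decane.
The highest-priority functional group is an alcohol (–OH), so the name ends in -ol.
Number the chain so that numbering from this end puts the hydroxyl group at C-5 rather than C-6.
That gives the hydroxyl at C-5; a chloro group at C-2; an ethyl group at C-5; an iodo group at C-7.
The substituents are ordered alphabetically, ignoring any di-/tri- multipliers.
Assembling the pieces gives 2-chloro-5-ethyl-7-iododecan-5-ol.

2-chloro-5-ethyl-7-iododecan-5-ol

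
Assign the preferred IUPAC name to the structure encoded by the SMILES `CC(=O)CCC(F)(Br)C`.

5-bromo-5-fluorohexan-2-one

The longest carbon chain that includes the carbonyl has 6 carbons, so the parent hydride is hexane.
The highest-priority functional group is a ketone (C=O on an internal carbon), so the name ends in -one.
The numbering direction is chosen so that numbering from this end puts the carbonyl group at C-2 rather than C-5.
That gives the carbonyl at C-2; a bromo group at C-5; a fluoro group at C-5.
The substituents are ordered alphabetically, ignoring any di-/tri- multipliers.
Assembling the pieces gives 5-bromo-5-fluorohexan-2-one.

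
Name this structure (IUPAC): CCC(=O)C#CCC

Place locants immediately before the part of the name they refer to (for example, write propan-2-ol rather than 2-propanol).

hept-4-yn-3-one

The longest carbon chain that includes the carbonyl and the multiple bond has 7 carbons, so the parent hydride is heptane.
A ketone (C=O on an internal carbon) is the principal characteristic group, giving the suffix -one.
There is one C≡C triple bond, indicated by the ending -yne.
Number the chain so that numbering from this end puts the carbonyl group at C-3 rather than C-5.
This places the carbonyl at C-3; the triple bond between C-4 and C-5.
Assembling the pieces gives hept-4-yn-3-one.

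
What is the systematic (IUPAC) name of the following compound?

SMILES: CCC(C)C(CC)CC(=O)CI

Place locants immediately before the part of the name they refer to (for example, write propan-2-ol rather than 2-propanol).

The longest chain bearing the carbonyl is 7 carbons long (heptane).
A ketone (C=O on an internal carbon) is the principal characteristic group, giving the suffix -one.
The numbering direction is chosen so that numbering from this end puts the carbonyl group at C-2 rather than C-6.
That gives the carbonyl at C-2; an ethyl group at C-4; an iodo group at C-1; a methyl group at C-5.
Substituent prefixes are cited in alphabetical order (multiplying prefixes like di-/tri- are ignored for ordering).
Assembling the pieces gives 4-ethyl-1-iodo-5-methylheptan-2-one.

4-ethyl-1-iodo-5-methylheptan-2-one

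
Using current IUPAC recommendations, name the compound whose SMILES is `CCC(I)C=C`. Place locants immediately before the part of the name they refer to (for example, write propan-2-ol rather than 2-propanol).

The longest carbon chain that includes the multiple bond has 5 carbons, so the parent hydride is pentane.
A C=C double bond in the chain gives the infix -ene-.
Number the chain so that numbering from this end puts the double bond at C-1 rather than C-4.
That gives the double bond between C-1 and C-2; an iodo group at C-3.
Putting it together: 3-iodopent-1-ene.

3-iodopent-1-ene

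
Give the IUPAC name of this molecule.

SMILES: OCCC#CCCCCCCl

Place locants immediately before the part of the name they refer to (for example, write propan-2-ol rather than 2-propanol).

Counting along the main chain through the –OH group and the multiple bond gives 9 carbons: the parent is nonane.
The principal characteristic group is an alcohol (–OH), named with the suffix -ol.
The chain contains a C≡C triple bond, so the unsaturation ending is -yne.
Choose the numbering such that numbering from this end puts the hydroxyl group at C-1 rather than C-9.
That gives the hydroxyl at C-1; the triple bond between C-3 and C-4; a chloro group at C-9.
Putting it together: 9-chloronon-3-yn-1-ol.

9-chloronon-3-yn-1-ol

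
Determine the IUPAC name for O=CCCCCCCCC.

nonanal

The longest carbon chain that includes the –CHO group has 9 carbons, so the parent hydride is nonane.
The highest-priority functional group is an aldehyde (terminal –CHO), so the name ends in -al.
Number the chain so that the aldehyde carbon is C-1 by definition.
Assembling the pieces gives nonanal.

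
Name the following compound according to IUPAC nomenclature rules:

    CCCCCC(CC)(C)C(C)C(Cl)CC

The longest continuous carbon chain has 10 atoms, so the parent hydride is decane.
The numbering direction is chosen so that the substituent locant set {3,4,5,5} is lower than {6,6,7,8} at the first point of difference.
With this numbering: a chloro group at C-3; an ethyl group at C-5; methyl groups at C-4 and C-5.
The substituents are ordered alphabetically, ignoring any di-/tri- multipliers.
The name is 3-chloro-5-ethyl-4,5-dimethyldecane.

3-chloro-5-ethyl-4,5-dimethyldecane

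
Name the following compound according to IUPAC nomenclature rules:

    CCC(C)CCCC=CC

The longest carbon chain that includes the multiple bond has 9 carbons, so the parent hydride is nonane.
There is one C=C double bond, indicated by the ending -ene.
Number the chain so that numbering from this end puts the double bond at C-2 rather than C-7.
That gives the double bond between C-2 and C-3; a methyl group at C-7.
The name is 7-methylnon-2-ene.

7-methylnon-2-ene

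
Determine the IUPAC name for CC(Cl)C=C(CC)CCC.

Counting along the main chain through the multiple bond gives 7 carbons: the parent is heptane.
A C=C double bond in the chain gives the infix -ene-.
The numbering direction is chosen so that numbering from this end puts the double bond at C-3 rather than C-4.
This places the double bond between C-3 and C-4; a chloro group at C-2; an ethyl group at C-4.
The substituents are ordered alphabetically, ignoring any di-/tri- multipliers.
Putting it together: 2-chloro-4-ethylhept-3-ene.

2-chloro-4-ethylhept-3-ene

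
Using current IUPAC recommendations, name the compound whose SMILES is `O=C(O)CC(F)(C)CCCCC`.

3-fluoro-3-methyloctanoic acid

The longest chain bearing the –COOH group is 8 carbons long (octane).
The principal characteristic group is a carboxylic acid (terminal –COOH), named with the suffix -oic acid.
The numbering direction is chosen so that the carboxylic acid carbon is C-1 by definition.
With this numbering: a fluoro group at C-3; a methyl group at C-3.
Substituent prefixes are cited in alphabetical order (multiplying prefixes like di-/tri- are ignored for ordering).
The name is 3-fluoro-3-methyloctanoic acid.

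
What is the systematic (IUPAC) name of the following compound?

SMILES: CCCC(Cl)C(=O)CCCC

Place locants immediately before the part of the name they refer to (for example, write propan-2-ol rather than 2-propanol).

The longest carbon chain that includes the carbonyl has 9 carbons, so the parent hydride is nonane.
A ketone (C=O on an internal carbon) is the principal characteristic group, giving the suffix -one.
The numbering direction is chosen so that the substituent locant set {4} is lower than {6} at the first point of difference.
That gives the carbonyl at C-5; a chloro group at C-4.
Putting it together: 4-chlorononan-5-one.

4-chlorononan-5-one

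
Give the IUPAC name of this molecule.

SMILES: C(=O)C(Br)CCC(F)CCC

2-bromo-5-fluorooctanal

The longest carbon chain that includes the –CHO group has 8 carbons, so the parent hydride is octane.
An aldehyde (terminal –CHO) is the principal characteristic group, giving the suffix -al.
Number the chain so that the aldehyde carbon is C-1 by definition.
With this numbering: a bromo group at C-2; a fluoro group at C-5.
Prefixes are listed alphabetically: bromo, fluoro.
The name is 2-bromo-5-fluorooctanal.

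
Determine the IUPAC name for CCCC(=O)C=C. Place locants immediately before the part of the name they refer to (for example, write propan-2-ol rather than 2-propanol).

The longest chain bearing the carbonyl and the multiple bond is 6 carbons long (hexane).
The principal characteristic group is a ketone (C=O on an internal carbon), named with the suffix -one.
A C=C double bond in the chain gives the infix -ene-.
The numbering direction is chosen so that numbering from this end puts the carbonyl group at C-3 rather than C-4.
With this numbering: the carbonyl at C-3; the double bond between C-1 and C-2.
Assembling the pieces gives hex-1-en-3-one.

hex-1-en-3-one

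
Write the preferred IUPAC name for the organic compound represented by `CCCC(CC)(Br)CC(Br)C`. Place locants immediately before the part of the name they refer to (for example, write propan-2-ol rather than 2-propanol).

2,4-dibromo-4-ethylheptane

The parent chain contains 7 carbons (heptane).
Number the chain so that the substituent locant set {2,4,4} is lower than {4,4,6} at the first point of difference.
With this numbering: bromo groups at C-2 and C-4; an ethyl group at C-4.
Prefixes are listed alphabetically: bromo, ethyl.
The name is 2,4-dibromo-4-ethylheptane.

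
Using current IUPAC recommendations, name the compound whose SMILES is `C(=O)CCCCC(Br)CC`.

Counting along the main chain through the –CHO group gives 8 carbons: the parent is octane.
The highest-priority functional group is an aldehyde (terminal –CHO), so the name ends in -al.
Choose the numbering such that the aldehyde carbon is C-1 by definition.
With this numbering: a bromo group at C-6.
Assembling the pieces gives 6-bromooctanal.

6-bromooctanal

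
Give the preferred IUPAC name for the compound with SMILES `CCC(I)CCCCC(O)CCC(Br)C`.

2-bromo-10-iodododecan-5-ol

The longest carbon chain that includes the –OH group has 12 carbons, so the parent hydride is dodecane.
The highest-priority functional group is an alcohol (–OH), so the name ends in -ol.
Choose the numbering such that numbering from this end puts the hydroxyl group at C-5 rather than C-8.
That gives the hydroxyl at C-5; a bromo group at C-2; an iodo group at C-10.
Substituent prefixes are cited in alphabetical order (multiplying prefixes like di-/tri- are ignored for ordering).
The name is 2-bromo-10-iodododecan-5-ol.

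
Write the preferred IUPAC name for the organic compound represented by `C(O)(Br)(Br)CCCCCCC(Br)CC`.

1,1,8-tribromodecan-1-ol

The longest chain bearing the –OH group is 10 carbons long (decane).
An alcohol (–OH) is the principal characteristic group, giving the suffix -ol.
The numbering direction is chosen so that numbering from this end puts the hydroxyl group at C-1 rather than C-10.
That gives the hydroxyl at C-1; bromo groups at C-1 (×2) and C-8.
The name is 1,1,8-tribromodecan-1-ol.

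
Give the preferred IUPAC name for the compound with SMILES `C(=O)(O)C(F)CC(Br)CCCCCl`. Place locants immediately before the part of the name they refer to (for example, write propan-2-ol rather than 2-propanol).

Counting along the main chain through the –COOH group gives 8 carbons: the parent is octane.
The principal characteristic group is a carboxylic acid (terminal –COOH), named with the suffix -oic acid.
Choose the numbering such that the carboxylic acid carbon is C-1 by definition.
That gives a bromo group at C-4; a chloro group at C-8; a fluoro group at C-2.
Substituent prefixes are cited in alphabetical order (multiplying prefixes like di-/tri- are ignored for ordering).
Assembling the pieces gives 4-bromo-8-chloro-2-fluorooctanoic acid.

4-bromo-8-chloro-2-fluorooctanoic acid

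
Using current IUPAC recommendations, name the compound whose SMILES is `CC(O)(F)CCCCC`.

2-fluoroheptan-2-ol

Counting along the main chain through the –OH group gives 7 carbons: the parent is heptane.
An alcohol (–OH) is the principal characteristic group, giving the suffix -ol.
Number the chain so that numbering from this end puts the hydroxyl group at C-2 rather than C-6.
With this numbering: the hydroxyl at C-2; a fluoro group at C-2.
The name is 2-fluoroheptan-2-ol.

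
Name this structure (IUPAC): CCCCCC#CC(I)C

2-iodonon-3-yne

Counting along the main chain through the multiple bond gives 9 carbons: the parent is nonane.
The chain contains a C≡C triple bond, so the unsaturation ending is -yne.
Number the chain so that numbering from this end puts the triple bond at C-3 rather than C-6.
This places the triple bond between C-3 and C-4; an iodo group at C-2.
Putting it together: 2-iodonon-3-yne.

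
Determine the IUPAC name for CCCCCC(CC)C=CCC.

Counting along the main chain through the multiple bond gives 10 carbons: the parent is decane.
There is one C=C double bond, indicated by the ending -ene.
Choose the numbering such that numbering from this end puts the double bond at C-3 rather than C-7.
With this numbering: the double bond between C-3 and C-4; an ethyl group at C-5.
Assembling the pieces gives 5-ethyldec-3-ene.

5-ethyldec-3-ene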